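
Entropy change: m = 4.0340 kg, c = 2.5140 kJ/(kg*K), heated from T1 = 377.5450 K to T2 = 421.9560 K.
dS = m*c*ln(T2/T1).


T2/T1 = 1.1176
ln(T2/T1) = 0.1112
dS = 4.0340 * 2.5140 * 0.1112 = 1.1278 kJ/K

1.1278 kJ/K


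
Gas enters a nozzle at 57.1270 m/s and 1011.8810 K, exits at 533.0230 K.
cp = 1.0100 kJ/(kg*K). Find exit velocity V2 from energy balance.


dT = 478.8580 K
2*cp*1000*dT = 967293.1600
V1^2 = 3263.4941
V2 = sqrt(970556.6541) = 985.1683 m/s

985.1683 m/s


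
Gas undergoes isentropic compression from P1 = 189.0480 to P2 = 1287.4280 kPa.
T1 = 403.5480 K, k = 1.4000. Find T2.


(k-1)/k = 0.2857
(P2/P1)^exp = 1.7300
T2 = 403.5480 * 1.7300 = 698.1332 K

698.1332 K


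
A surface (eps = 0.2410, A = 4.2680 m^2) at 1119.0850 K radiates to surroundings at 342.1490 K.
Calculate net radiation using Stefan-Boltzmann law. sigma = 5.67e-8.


T^4 = 1.5684e+12
Tsurr^4 = 1.3704e+10
Q = 0.2410 * 5.67e-8 * 4.2680 * 1.5547e+12 = 90670.3510 W

90670.3510 W


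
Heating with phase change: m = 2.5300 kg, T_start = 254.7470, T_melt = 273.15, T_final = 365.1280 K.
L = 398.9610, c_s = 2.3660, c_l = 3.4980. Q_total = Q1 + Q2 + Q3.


Q1 (sensible, solid) = 2.5300 * 2.3660 * 18.4030 = 110.1600 kJ
Q2 (latent) = 2.5300 * 398.9610 = 1009.3713 kJ
Q3 (sensible, liquid) = 2.5300 * 3.4980 * 91.9780 = 813.9998 kJ
Q_total = 1933.5311 kJ

1933.5311 kJ


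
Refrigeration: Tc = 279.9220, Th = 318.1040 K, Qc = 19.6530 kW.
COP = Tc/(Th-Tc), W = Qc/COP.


COP = 279.9220 / 38.1820 = 7.3313
W = 19.6530 / 7.3313 = 2.6807 kW

COP = 7.3313, W = 2.6807 kW


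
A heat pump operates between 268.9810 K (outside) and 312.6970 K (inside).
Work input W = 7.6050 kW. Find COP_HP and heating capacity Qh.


COP = 312.6970 / 43.7160 = 7.1529
Qh = 7.1529 * 7.6050 = 54.3979 kW

COP = 7.1529, Qh = 54.3979 kW


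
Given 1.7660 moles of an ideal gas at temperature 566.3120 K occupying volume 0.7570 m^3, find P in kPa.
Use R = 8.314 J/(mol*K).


P = nRT/V = 1.7660 * 8.314 * 566.3120 / 0.7570
= 8314.8895 / 0.7570 = 10984.0020 Pa = 10.9840 kPa

10.9840 kPa


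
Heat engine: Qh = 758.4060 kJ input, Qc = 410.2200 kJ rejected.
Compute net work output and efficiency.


W = 758.4060 - 410.2200 = 348.1860 kJ
eta = 348.1860 / 758.4060 = 0.4591 = 45.9102%

W = 348.1860 kJ, eta = 45.9102%


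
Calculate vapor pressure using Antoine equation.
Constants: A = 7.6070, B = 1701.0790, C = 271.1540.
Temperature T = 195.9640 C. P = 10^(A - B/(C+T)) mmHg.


C+T = 467.1180
B/(C+T) = 3.6416
log10(P) = 7.6070 - 3.6416 = 3.9654
P = 10^3.9654 = 9233.2099 mmHg

9233.2099 mmHg


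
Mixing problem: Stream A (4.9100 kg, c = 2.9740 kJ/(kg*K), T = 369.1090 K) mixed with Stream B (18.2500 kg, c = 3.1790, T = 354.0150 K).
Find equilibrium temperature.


num = 25928.6549
den = 72.6191
Tf = 357.0501 K

357.0501 K


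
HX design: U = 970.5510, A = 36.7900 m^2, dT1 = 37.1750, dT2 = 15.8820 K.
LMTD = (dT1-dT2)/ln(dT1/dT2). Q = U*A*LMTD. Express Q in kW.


LMTD = 25.0373 K
Q = 970.5510 * 36.7900 * 25.0373 = 893997.2170 W = 893.9972 kW

893.9972 kW


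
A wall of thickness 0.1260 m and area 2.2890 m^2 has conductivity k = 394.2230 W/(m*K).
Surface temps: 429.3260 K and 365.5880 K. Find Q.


dT = 63.7380 K
Q = 394.2230 * 2.2890 * 63.7380 / 0.1260 = 456473.5713 W

456473.5713 W


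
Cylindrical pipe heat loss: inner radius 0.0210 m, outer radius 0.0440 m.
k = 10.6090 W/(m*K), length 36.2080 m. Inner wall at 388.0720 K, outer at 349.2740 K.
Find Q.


dT = 38.7980 K
ln(ro/ri) = 0.7397
Q = 2*pi*10.6090*36.2080*38.7980 / 0.7397 = 126599.4546 W

126599.4546 W


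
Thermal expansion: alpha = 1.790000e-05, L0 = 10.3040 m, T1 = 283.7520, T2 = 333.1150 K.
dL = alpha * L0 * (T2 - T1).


dT = 49.3630 K
dL = 1.790000e-05 * 10.3040 * 49.3630 = 0.009105 m
L_final = 10.313105 m

dL = 0.009105 m


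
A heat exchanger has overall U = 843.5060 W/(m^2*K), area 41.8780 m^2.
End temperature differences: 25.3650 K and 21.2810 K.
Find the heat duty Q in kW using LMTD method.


LMTD = 23.2633 K
Q = 843.5060 * 41.8780 * 23.2633 = 821760.2260 W = 821.7602 kW

821.7602 kW


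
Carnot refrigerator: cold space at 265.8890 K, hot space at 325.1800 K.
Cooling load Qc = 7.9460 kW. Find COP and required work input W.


COP = 265.8890 / 59.2910 = 4.4845
W = 7.9460 / 4.4845 = 1.7719 kW

COP = 4.4845, W = 1.7719 kW


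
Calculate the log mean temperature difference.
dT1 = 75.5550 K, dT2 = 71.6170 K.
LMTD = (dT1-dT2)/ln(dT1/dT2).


dT1/dT2 = 1.0550
ln(dT1/dT2) = 0.0535
LMTD = 3.9380 / 0.0535 = 73.5684 K

73.5684 K


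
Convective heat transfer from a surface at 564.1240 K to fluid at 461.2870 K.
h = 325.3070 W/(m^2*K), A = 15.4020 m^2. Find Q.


dT = 102.8370 K
Q = 325.3070 * 15.4020 * 102.8370 = 515252.2850 W

515252.2850 W


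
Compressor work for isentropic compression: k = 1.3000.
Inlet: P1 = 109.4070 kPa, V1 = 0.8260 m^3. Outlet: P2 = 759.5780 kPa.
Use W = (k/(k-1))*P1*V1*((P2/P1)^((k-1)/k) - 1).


(k-1)/k = 0.2308
(P2/P1)^exp = 1.5639
W = 4.3333 * 109.4070 * 0.8260 * (1.5639 - 1) = 220.8109 kJ

220.8109 kJ


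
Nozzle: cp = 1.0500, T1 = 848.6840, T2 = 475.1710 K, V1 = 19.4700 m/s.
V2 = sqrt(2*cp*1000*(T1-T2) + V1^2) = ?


dT = 373.5130 K
2*cp*1000*dT = 784377.3000
V1^2 = 379.0809
V2 = sqrt(784756.3809) = 885.8648 m/s

885.8648 m/s


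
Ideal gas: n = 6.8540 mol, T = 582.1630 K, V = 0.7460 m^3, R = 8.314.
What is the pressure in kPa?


P = nRT/V = 6.8540 * 8.314 * 582.1630 / 0.7460
= 33174.0672 / 0.7460 = 44469.2590 Pa = 44.4693 kPa

44.4693 kPa


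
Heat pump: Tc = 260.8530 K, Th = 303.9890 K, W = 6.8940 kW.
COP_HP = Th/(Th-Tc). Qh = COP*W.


COP = 303.9890 / 43.1360 = 7.0472
Qh = 7.0472 * 6.8940 = 48.5836 kW

COP = 7.0472, Qh = 48.5836 kW


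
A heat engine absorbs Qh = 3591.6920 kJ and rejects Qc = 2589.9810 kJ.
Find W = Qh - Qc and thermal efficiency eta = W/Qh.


W = 3591.6920 - 2589.9810 = 1001.7110 kJ
eta = 1001.7110 / 3591.6920 = 0.2789 = 27.8897%

W = 1001.7110 kJ, eta = 27.8897%


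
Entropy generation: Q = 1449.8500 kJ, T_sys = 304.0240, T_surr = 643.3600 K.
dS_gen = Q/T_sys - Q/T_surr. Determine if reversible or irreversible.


dS_sys = 1449.8500/304.0240 = 4.7689 kJ/K
dS_surr = -1449.8500/643.3600 = -2.2536 kJ/K
dS_gen = 4.7689 - 2.2536 = 2.5153 kJ/K (irreversible)

dS_gen = 2.5153 kJ/K, irreversible


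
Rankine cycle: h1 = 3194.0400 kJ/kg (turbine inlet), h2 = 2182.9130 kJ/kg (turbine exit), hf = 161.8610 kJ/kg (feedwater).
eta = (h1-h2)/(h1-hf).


W = 1011.1270 kJ/kg
Q_in = 3032.1790 kJ/kg
eta = 0.3335 = 33.3465%

eta = 33.3465%


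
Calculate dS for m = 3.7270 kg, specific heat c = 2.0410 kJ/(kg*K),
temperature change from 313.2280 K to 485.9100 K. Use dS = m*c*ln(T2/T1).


T2/T1 = 1.5513
ln(T2/T1) = 0.4391
dS = 3.7270 * 2.0410 * 0.4391 = 3.3401 kJ/K

3.3401 kJ/K


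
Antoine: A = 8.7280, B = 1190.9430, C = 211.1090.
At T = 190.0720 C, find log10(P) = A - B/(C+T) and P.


C+T = 401.1810
B/(C+T) = 2.9686
log10(P) = 8.7280 - 2.9686 = 5.7594
P = 10^5.7594 = 574655.1062 mmHg

574655.1062 mmHg


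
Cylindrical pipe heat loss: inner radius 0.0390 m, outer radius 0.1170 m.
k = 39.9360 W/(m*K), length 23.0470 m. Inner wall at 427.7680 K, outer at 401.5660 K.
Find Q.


dT = 26.2020 K
ln(ro/ri) = 1.0986
Q = 2*pi*39.9360*23.0470*26.2020 / 1.0986 = 137926.8518 W

137926.8518 W


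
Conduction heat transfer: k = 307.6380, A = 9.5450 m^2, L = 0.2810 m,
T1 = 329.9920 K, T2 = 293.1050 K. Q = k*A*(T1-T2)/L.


dT = 36.8870 K
Q = 307.6380 * 9.5450 * 36.8870 / 0.2810 = 385463.2048 W

385463.2048 W


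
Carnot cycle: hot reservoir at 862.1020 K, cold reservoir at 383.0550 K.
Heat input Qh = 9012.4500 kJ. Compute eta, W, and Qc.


eta = 1 - 383.0550/862.1020 = 0.5557
W = 0.5557 * 9012.4500 = 5007.9772 kJ
Qc = 9012.4500 - 5007.9772 = 4004.4728 kJ

eta = 55.5673%, W = 5007.9772 kJ, Qc = 4004.4728 kJ


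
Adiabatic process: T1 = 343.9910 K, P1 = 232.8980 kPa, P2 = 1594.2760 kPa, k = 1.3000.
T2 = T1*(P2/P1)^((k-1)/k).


(k-1)/k = 0.2308
(P2/P1)^exp = 1.5588
T2 = 343.9910 * 1.5588 = 536.2054 K

536.2054 K


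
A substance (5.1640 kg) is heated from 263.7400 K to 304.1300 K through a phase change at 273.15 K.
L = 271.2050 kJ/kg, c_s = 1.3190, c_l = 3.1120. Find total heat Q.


Q1 (sensible, solid) = 5.1640 * 1.3190 * 9.4100 = 64.0945 kJ
Q2 (latent) = 5.1640 * 271.2050 = 1400.5026 kJ
Q3 (sensible, liquid) = 5.1640 * 3.1120 * 30.9800 = 497.8600 kJ
Q_total = 1962.4571 kJ

1962.4571 kJ


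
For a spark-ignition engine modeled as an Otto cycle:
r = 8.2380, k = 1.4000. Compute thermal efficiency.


r^(k-1) = 2.3245
eta = 1 - 1/2.3245 = 0.5698 = 56.9799%

56.9799%


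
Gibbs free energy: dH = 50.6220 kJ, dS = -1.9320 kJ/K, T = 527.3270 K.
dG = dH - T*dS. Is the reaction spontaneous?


T*dS = 527.3270 * -1.9320 = -1018.7958 kJ
dG = 50.6220 + 1018.7958 = 1069.4178 kJ (non-spontaneous)

dG = 1069.4178 kJ, non-spontaneous


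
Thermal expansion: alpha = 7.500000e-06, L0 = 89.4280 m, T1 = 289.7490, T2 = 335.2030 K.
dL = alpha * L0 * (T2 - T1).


dT = 45.4540 K
dL = 7.500000e-06 * 89.4280 * 45.4540 = 0.030486 m
L_final = 89.458486 m

dL = 0.030486 m


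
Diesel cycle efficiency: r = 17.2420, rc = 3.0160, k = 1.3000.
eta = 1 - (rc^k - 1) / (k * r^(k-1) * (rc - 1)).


r^(k-1) = 2.3495
rc^k = 4.2001
eta = 0.4803 = 48.0297%

48.0297%


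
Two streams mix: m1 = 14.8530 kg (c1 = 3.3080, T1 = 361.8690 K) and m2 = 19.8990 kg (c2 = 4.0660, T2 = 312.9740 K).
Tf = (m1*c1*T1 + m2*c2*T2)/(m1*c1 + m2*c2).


num = 43102.4895
den = 130.0431
Tf = 331.4478 K

331.4478 K


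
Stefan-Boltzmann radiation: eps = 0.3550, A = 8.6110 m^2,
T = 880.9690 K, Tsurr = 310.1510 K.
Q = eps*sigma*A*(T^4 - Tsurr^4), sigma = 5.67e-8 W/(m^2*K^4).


T^4 = 6.0234e+11
Tsurr^4 = 9.2532e+09
Q = 0.3550 * 5.67e-8 * 8.6110 * 5.9309e+11 = 102797.8570 W

102797.8570 W


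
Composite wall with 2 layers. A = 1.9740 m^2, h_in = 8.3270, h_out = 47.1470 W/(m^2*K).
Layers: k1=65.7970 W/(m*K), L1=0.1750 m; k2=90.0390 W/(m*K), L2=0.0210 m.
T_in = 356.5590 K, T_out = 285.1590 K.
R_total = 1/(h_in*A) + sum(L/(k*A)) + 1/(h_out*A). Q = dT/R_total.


R_conv_in = 1/(8.3270*1.9740) = 0.0608
R_1 = 0.1750/(65.7970*1.9740) = 0.0013
R_2 = 0.0210/(90.0390*1.9740) = 0.0001
R_conv_out = 1/(47.1470*1.9740) = 0.0107
R_total = 0.0730 K/W
Q = 71.4000 / 0.0730 = 977.4551 W

R_total = 0.0730 K/W, Q = 977.4551 W


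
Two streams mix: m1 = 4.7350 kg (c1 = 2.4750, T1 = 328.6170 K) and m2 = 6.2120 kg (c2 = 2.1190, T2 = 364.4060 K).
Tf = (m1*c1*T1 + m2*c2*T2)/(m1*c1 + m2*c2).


num = 8647.8630
den = 24.8824
Tf = 347.5500 K

347.5500 K


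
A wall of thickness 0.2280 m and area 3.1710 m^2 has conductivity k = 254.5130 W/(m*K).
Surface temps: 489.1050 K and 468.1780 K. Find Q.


dT = 20.9270 K
Q = 254.5130 * 3.1710 * 20.9270 / 0.2280 = 74076.1393 W

74076.1393 W


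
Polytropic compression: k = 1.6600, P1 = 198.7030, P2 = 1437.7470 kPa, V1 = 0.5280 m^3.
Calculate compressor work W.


(k-1)/k = 0.3976
(P2/P1)^exp = 2.1964
W = 2.5152 * 198.7030 * 0.5280 * (2.1964 - 1) = 315.7148 kJ

315.7148 kJ


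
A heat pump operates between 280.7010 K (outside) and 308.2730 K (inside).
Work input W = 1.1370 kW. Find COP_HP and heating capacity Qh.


COP = 308.2730 / 27.5720 = 11.1807
Qh = 11.1807 * 1.1370 = 12.7124 kW

COP = 11.1807, Qh = 12.7124 kW


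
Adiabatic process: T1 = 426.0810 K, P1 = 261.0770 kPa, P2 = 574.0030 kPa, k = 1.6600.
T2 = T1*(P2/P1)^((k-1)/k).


(k-1)/k = 0.3976
(P2/P1)^exp = 1.3678
T2 = 426.0810 * 1.3678 = 582.8086 K

582.8086 K


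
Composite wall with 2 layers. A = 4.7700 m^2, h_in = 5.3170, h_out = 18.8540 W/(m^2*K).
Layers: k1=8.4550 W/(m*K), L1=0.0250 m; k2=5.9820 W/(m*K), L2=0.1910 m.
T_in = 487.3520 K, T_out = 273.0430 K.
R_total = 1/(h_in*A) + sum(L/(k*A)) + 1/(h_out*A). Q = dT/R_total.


R_conv_in = 1/(5.3170*4.7700) = 0.0394
R_1 = 0.0250/(8.4550*4.7700) = 0.0006
R_2 = 0.1910/(5.9820*4.7700) = 0.0067
R_conv_out = 1/(18.8540*4.7700) = 0.0111
R_total = 0.0579 K/W
Q = 214.3090 / 0.0579 = 3703.8041 W

R_total = 0.0579 K/W, Q = 3703.8041 W


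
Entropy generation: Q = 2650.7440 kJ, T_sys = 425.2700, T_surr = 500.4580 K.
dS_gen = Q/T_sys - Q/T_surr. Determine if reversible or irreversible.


dS_sys = 2650.7440/425.2700 = 6.2331 kJ/K
dS_surr = -2650.7440/500.4580 = -5.2966 kJ/K
dS_gen = 6.2331 - 5.2966 = 0.9364 kJ/K (irreversible)

dS_gen = 0.9364 kJ/K, irreversible


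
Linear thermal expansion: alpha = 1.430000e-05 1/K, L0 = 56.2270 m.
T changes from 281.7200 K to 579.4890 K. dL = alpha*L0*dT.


dT = 297.7690 K
dL = 1.430000e-05 * 56.2270 * 297.7690 = 0.239420 m
L_final = 56.466420 m

dL = 0.239420 m


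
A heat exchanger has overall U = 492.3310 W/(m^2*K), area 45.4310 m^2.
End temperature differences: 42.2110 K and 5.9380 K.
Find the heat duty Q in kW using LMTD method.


LMTD = 18.4943 K
Q = 492.3310 * 45.4310 * 18.4943 = 413663.3548 W = 413.6634 kW

413.6634 kW


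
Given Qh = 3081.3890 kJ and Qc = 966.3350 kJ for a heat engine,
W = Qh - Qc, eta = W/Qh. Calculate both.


W = 3081.3890 - 966.3350 = 2115.0540 kJ
eta = 2115.0540 / 3081.3890 = 0.6864 = 68.6396%

W = 2115.0540 kJ, eta = 68.6396%


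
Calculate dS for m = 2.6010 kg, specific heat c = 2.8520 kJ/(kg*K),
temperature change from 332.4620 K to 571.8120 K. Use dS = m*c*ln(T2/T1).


T2/T1 = 1.7199
ln(T2/T1) = 0.5423
dS = 2.6010 * 2.8520 * 0.5423 = 4.0227 kJ/K

4.0227 kJ/K


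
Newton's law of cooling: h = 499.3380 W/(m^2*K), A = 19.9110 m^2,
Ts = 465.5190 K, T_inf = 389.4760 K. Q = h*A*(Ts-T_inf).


dT = 76.0430 K
Q = 499.3380 * 19.9110 * 76.0430 = 756043.7575 W

756043.7575 W


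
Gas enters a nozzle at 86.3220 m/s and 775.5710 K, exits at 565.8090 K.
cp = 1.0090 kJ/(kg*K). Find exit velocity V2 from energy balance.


dT = 209.7620 K
2*cp*1000*dT = 423299.7160
V1^2 = 7451.4877
V2 = sqrt(430751.2037) = 656.3164 m/s

656.3164 m/s


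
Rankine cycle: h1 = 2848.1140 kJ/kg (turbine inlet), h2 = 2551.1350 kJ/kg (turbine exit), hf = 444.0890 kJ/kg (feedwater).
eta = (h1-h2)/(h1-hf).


W = 296.9790 kJ/kg
Q_in = 2404.0250 kJ/kg
eta = 0.1235 = 12.3534%

eta = 12.3534%


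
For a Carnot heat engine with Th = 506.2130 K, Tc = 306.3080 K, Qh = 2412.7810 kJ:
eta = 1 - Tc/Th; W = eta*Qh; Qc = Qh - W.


eta = 1 - 306.3080/506.2130 = 0.3949
W = 0.3949 * 2412.7810 = 952.8143 kJ
Qc = 2412.7810 - 952.8143 = 1459.9667 kJ

eta = 39.4903%, W = 952.8143 kJ, Qc = 1459.9667 kJ


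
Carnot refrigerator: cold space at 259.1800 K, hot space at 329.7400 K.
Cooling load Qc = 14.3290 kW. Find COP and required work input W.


COP = 259.1800 / 70.5600 = 3.6732
W = 14.3290 / 3.6732 = 3.9010 kW

COP = 3.6732, W = 3.9010 kW


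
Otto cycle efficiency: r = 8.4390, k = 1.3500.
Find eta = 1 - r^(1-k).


r^(k-1) = 2.1096
eta = 1 - 1/2.1096 = 0.5260 = 52.5978%

52.5978%


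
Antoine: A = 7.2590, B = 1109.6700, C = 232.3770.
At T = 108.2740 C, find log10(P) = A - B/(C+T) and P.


C+T = 340.6510
B/(C+T) = 3.2575
log10(P) = 7.2590 - 3.2575 = 4.0015
P = 10^4.0015 = 10034.6414 mmHg

10034.6414 mmHg


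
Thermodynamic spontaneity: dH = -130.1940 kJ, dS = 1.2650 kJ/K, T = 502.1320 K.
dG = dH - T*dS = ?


T*dS = 502.1320 * 1.2650 = 635.1970 kJ
dG = -130.1940 - 635.1970 = -765.3910 kJ (spontaneous)

dG = -765.3910 kJ, spontaneous


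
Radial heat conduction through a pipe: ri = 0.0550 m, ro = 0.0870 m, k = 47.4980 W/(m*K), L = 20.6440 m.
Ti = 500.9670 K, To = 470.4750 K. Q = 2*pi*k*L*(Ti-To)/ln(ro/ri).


dT = 30.4920 K
ln(ro/ri) = 0.4586
Q = 2*pi*47.4980*20.6440*30.4920 / 0.4586 = 409661.0194 W

409661.0194 W


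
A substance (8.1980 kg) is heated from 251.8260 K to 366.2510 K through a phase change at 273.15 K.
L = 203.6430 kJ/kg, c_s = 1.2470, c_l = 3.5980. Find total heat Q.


Q1 (sensible, solid) = 8.1980 * 1.2470 * 21.3240 = 217.9932 kJ
Q2 (latent) = 8.1980 * 203.6430 = 1669.4653 kJ
Q3 (sensible, liquid) = 8.1980 * 3.5980 * 93.1010 = 2746.1447 kJ
Q_total = 4633.6033 kJ

4633.6033 kJ


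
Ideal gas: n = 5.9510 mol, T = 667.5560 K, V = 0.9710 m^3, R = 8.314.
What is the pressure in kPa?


P = nRT/V = 5.9510 * 8.314 * 667.5560 / 0.9710
= 33028.4105 / 0.9710 = 34014.8409 Pa = 34.0148 kPa

34.0148 kPa


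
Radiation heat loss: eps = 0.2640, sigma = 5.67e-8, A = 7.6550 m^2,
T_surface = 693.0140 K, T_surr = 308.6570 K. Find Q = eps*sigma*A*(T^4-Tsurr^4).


T^4 = 2.3066e+11
Tsurr^4 = 9.0762e+09
Q = 0.2640 * 5.67e-8 * 7.6550 * 2.2158e+11 = 25390.1776 W

25390.1776 W


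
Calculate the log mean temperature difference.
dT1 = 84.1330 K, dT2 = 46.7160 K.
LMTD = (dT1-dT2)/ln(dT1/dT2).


dT1/dT2 = 1.8009
ln(dT1/dT2) = 0.5883
LMTD = 37.4170 / 0.5883 = 63.6006 K

63.6006 K


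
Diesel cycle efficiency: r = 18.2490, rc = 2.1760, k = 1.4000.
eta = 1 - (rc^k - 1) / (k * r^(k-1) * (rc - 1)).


r^(k-1) = 3.1952
rc^k = 2.9698
eta = 0.6256 = 62.5558%

62.5558%


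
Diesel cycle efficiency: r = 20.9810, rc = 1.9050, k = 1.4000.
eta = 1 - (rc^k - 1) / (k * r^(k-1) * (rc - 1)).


r^(k-1) = 3.3786
rc^k = 2.4652
eta = 0.6577 = 65.7712%

65.7712%


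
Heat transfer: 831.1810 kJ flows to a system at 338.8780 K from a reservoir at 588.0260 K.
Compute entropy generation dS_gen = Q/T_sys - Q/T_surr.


dS_sys = 831.1810/338.8780 = 2.4527 kJ/K
dS_surr = -831.1810/588.0260 = -1.4135 kJ/K
dS_gen = 2.4527 - 1.4135 = 1.0392 kJ/K (irreversible)

dS_gen = 1.0392 kJ/K, irreversible


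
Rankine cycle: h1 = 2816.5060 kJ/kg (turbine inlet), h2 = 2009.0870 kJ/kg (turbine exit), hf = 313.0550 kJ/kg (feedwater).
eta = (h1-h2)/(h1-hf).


W = 807.4190 kJ/kg
Q_in = 2503.4510 kJ/kg
eta = 0.3225 = 32.2522%

eta = 32.2522%


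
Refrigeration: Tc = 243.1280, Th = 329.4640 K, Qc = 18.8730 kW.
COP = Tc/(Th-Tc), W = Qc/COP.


COP = 243.1280 / 86.3360 = 2.8161
W = 18.8730 / 2.8161 = 6.7019 kW

COP = 2.8161, W = 6.7019 kW


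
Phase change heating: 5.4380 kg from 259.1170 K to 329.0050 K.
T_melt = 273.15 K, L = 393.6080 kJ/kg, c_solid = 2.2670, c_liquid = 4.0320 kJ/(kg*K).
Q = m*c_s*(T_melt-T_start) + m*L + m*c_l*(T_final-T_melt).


Q1 (sensible, solid) = 5.4380 * 2.2670 * 14.0330 = 172.9981 kJ
Q2 (latent) = 5.4380 * 393.6080 = 2140.4403 kJ
Q3 (sensible, liquid) = 5.4380 * 4.0320 * 55.8550 = 1224.6776 kJ
Q_total = 3538.1160 kJ

3538.1160 kJ


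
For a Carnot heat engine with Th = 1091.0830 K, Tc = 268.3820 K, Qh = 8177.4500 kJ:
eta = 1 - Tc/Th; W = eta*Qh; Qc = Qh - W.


eta = 1 - 268.3820/1091.0830 = 0.7540
W = 0.7540 * 8177.4500 = 6165.9803 kJ
Qc = 8177.4500 - 6165.9803 = 2011.4697 kJ

eta = 75.4022%, W = 6165.9803 kJ, Qc = 2011.4697 kJ


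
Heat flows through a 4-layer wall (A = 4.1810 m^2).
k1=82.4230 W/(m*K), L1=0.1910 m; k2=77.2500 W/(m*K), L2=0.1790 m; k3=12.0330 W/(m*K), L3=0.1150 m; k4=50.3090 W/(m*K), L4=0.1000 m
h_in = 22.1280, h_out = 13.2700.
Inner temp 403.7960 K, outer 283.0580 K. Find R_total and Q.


R_conv_in = 1/(22.1280*4.1810) = 0.0108
R_1 = 0.1910/(82.4230*4.1810) = 0.0006
R_2 = 0.1790/(77.2500*4.1810) = 0.0006
R_3 = 0.1150/(12.0330*4.1810) = 0.0023
R_4 = 0.1000/(50.3090*4.1810) = 0.0005
R_conv_out = 1/(13.2700*4.1810) = 0.0180
R_total = 0.0327 K/W
Q = 120.7380 / 0.0327 = 3692.0209 W

R_total = 0.0327 K/W, Q = 3692.0209 W


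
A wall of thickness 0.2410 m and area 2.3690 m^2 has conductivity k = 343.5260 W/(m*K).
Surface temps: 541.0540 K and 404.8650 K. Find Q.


dT = 136.1890 K
Q = 343.5260 * 2.3690 * 136.1890 / 0.2410 = 459885.4417 W

459885.4417 W


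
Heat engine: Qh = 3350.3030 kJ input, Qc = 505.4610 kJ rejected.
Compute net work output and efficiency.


W = 3350.3030 - 505.4610 = 2844.8420 kJ
eta = 2844.8420 / 3350.3030 = 0.8491 = 84.9130%

W = 2844.8420 kJ, eta = 84.9130%


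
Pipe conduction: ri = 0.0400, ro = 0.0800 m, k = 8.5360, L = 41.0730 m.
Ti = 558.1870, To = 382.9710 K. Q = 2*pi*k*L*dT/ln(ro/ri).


dT = 175.2160 K
ln(ro/ri) = 0.6931
Q = 2*pi*8.5360*41.0730*175.2160 / 0.6931 = 556850.9957 W

556850.9957 W


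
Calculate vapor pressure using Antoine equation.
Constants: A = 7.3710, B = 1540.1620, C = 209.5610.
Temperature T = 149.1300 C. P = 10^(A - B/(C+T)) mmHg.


C+T = 358.6910
B/(C+T) = 4.2938
log10(P) = 7.3710 - 4.2938 = 3.0772
P = 10^3.0772 = 1194.4263 mmHg

1194.4263 mmHg


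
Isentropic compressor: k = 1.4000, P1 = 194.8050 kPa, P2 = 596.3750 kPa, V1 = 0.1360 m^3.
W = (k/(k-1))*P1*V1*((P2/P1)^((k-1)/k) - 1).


(k-1)/k = 0.2857
(P2/P1)^exp = 1.3767
W = 3.5000 * 194.8050 * 0.1360 * (1.3767 - 1) = 34.9288 kJ

34.9288 kJ


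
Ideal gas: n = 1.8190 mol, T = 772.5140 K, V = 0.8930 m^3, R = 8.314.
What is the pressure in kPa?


P = nRT/V = 1.8190 * 8.314 * 772.5140 / 0.8930
= 11682.8575 / 0.8930 = 13082.7071 Pa = 13.0827 kPa

13.0827 kPa


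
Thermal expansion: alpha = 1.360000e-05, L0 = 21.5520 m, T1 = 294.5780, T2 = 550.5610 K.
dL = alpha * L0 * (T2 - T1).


dT = 255.9830 K
dL = 1.360000e-05 * 21.5520 * 255.9830 = 0.075030 m
L_final = 21.627030 m

dL = 0.075030 m


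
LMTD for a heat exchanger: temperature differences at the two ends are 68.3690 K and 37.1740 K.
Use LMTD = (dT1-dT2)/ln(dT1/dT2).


dT1/dT2 = 1.8392
ln(dT1/dT2) = 0.6093
LMTD = 31.1950 / 0.6093 = 51.1973 K

51.1973 K


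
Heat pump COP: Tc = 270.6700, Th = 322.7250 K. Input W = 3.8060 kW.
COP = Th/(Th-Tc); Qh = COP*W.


COP = 322.7250 / 52.0550 = 6.1997
Qh = 6.1997 * 3.8060 = 23.5960 kW

COP = 6.1997, Qh = 23.5960 kW


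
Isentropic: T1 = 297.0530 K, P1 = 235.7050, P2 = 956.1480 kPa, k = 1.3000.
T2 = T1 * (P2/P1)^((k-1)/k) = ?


(k-1)/k = 0.2308
(P2/P1)^exp = 1.3815
T2 = 297.0530 * 1.3815 = 410.3720 K

410.3720 K


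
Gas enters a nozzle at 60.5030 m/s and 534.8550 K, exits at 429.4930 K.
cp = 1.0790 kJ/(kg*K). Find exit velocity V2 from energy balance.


dT = 105.3620 K
2*cp*1000*dT = 227371.1960
V1^2 = 3660.6130
V2 = sqrt(231031.8090) = 480.6577 m/s

480.6577 m/s


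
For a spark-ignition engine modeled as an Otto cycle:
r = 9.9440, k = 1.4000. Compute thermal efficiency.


r^(k-1) = 2.5063
eta = 1 - 1/2.5063 = 0.6010 = 60.0998%

60.0998%


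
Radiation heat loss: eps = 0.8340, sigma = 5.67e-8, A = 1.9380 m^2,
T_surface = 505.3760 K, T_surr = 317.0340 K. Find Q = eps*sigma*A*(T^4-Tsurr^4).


T^4 = 6.5232e+10
Tsurr^4 = 1.0102e+10
Q = 0.8340 * 5.67e-8 * 1.9380 * 5.5129e+10 = 5052.2554 W

5052.2554 W


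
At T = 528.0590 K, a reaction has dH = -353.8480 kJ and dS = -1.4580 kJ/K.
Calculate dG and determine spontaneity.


T*dS = 528.0590 * -1.4580 = -769.9100 kJ
dG = -353.8480 + 769.9100 = 416.0620 kJ (non-spontaneous)

dG = 416.0620 kJ, non-spontaneous


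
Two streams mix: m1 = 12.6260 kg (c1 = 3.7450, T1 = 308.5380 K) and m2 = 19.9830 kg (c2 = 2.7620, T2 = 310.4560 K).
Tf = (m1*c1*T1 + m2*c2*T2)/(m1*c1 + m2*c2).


num = 31724.0372
den = 102.4774
Tf = 309.5710 K

309.5710 K


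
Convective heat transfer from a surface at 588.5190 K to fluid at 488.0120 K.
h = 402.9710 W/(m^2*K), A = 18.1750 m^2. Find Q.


dT = 100.5070 K
Q = 402.9710 * 18.1750 * 100.5070 = 736113.0594 W

736113.0594 W


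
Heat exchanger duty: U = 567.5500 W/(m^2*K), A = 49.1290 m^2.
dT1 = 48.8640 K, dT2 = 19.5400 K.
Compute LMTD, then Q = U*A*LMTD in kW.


LMTD = 31.9929 K
Q = 567.5500 * 49.1290 * 31.9929 = 892064.3304 W = 892.0643 kW

892.0643 kW


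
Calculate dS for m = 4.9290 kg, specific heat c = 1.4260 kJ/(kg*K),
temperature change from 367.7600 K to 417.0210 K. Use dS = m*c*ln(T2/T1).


T2/T1 = 1.1339
ln(T2/T1) = 0.1257
dS = 4.9290 * 1.4260 * 0.1257 = 0.8836 kJ/K

0.8836 kJ/K


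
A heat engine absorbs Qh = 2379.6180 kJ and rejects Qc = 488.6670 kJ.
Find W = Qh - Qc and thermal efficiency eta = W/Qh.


W = 2379.6180 - 488.6670 = 1890.9510 kJ
eta = 1890.9510 / 2379.6180 = 0.7946 = 79.4645%

W = 1890.9510 kJ, eta = 79.4645%


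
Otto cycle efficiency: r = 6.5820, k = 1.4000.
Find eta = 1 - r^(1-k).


r^(k-1) = 2.1249
eta = 1 - 1/2.1249 = 0.5294 = 52.9395%

52.9395%


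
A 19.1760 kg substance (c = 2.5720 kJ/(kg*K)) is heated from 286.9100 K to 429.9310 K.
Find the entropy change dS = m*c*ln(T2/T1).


T2/T1 = 1.4985
ln(T2/T1) = 0.4045
dS = 19.1760 * 2.5720 * 0.4045 = 19.9480 kJ/K

19.9480 kJ/K


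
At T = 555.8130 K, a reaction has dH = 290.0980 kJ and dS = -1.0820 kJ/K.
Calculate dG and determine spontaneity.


T*dS = 555.8130 * -1.0820 = -601.3897 kJ
dG = 290.0980 + 601.3897 = 891.4877 kJ (non-spontaneous)

dG = 891.4877 kJ, non-spontaneous


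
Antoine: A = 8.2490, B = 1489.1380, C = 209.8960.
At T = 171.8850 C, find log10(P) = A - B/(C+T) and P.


C+T = 381.7810
B/(C+T) = 3.9005
log10(P) = 8.2490 - 3.9005 = 4.3485
P = 10^4.3485 = 22309.8593 mmHg

22309.8593 mmHg


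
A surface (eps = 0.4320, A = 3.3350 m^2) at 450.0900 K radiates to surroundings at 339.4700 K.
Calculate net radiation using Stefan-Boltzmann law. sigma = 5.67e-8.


T^4 = 4.1039e+10
Tsurr^4 = 1.3280e+10
Q = 0.4320 * 5.67e-8 * 3.3350 * 2.7759e+10 = 2267.5866 W

2267.5866 W


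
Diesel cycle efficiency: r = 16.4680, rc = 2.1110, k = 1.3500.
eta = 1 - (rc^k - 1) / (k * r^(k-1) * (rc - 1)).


r^(k-1) = 2.6658
rc^k = 2.7419
eta = 0.5643 = 56.4325%

56.4325%


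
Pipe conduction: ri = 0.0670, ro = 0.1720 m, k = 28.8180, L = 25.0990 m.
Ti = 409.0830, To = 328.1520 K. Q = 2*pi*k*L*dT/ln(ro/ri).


dT = 80.9310 K
ln(ro/ri) = 0.9428
Q = 2*pi*28.8180*25.0990*80.9310 / 0.9428 = 390116.7533 W

390116.7533 W


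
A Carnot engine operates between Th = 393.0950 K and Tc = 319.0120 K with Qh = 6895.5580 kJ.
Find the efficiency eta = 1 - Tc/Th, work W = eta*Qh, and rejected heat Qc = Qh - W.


eta = 1 - 319.0120/393.0950 = 0.1885
W = 0.1885 * 6895.5580 = 1299.5424 kJ
Qc = 6895.5580 - 1299.5424 = 5596.0156 kJ

eta = 18.8461%, W = 1299.5424 kJ, Qc = 5596.0156 kJ


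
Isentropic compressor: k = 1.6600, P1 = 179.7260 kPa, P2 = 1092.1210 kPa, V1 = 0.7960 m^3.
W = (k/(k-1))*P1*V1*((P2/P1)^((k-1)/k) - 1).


(k-1)/k = 0.3976
(P2/P1)^exp = 2.0492
W = 2.5152 * 179.7260 * 0.7960 * (2.0492 - 1) = 377.5108 kJ

377.5108 kJ


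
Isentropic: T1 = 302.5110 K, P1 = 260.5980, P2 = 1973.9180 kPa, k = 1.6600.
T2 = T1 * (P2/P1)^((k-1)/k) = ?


(k-1)/k = 0.3976
(P2/P1)^exp = 2.2368
T2 = 302.5110 * 2.2368 = 676.6521 K

676.6521 K


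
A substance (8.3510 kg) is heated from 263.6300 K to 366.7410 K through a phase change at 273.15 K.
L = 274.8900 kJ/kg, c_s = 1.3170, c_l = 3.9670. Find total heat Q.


Q1 (sensible, solid) = 8.3510 * 1.3170 * 9.5200 = 104.7035 kJ
Q2 (latent) = 8.3510 * 274.8900 = 2295.6064 kJ
Q3 (sensible, liquid) = 8.3510 * 3.9670 * 93.5910 = 3100.5217 kJ
Q_total = 5500.8316 kJ

5500.8316 kJ


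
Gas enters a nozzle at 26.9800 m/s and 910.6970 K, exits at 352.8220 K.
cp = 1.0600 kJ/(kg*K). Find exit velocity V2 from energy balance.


dT = 557.8750 K
2*cp*1000*dT = 1182695.0000
V1^2 = 727.9204
V2 = sqrt(1183422.9204) = 1087.8524 m/s

1087.8524 m/s


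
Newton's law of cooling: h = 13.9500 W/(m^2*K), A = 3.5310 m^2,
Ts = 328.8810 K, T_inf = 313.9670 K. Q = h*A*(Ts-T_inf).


dT = 14.9140 K
Q = 13.9500 * 3.5310 * 14.9140 = 734.6256 W

734.6256 W


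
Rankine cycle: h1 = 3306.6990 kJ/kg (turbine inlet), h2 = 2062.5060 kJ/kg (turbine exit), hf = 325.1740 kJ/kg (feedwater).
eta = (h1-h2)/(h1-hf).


W = 1244.1930 kJ/kg
Q_in = 2981.5250 kJ/kg
eta = 0.4173 = 41.7301%

eta = 41.7301%


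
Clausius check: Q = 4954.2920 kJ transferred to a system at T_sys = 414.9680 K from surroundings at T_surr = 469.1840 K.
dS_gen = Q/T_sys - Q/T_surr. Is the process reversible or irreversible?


dS_sys = 4954.2920/414.9680 = 11.9390 kJ/K
dS_surr = -4954.2920/469.1840 = -10.5594 kJ/K
dS_gen = 11.9390 - 10.5594 = 1.3796 kJ/K (irreversible)

dS_gen = 1.3796 kJ/K, irreversible


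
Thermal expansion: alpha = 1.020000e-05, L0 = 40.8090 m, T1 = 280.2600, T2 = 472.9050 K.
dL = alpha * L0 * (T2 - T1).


dT = 192.6450 K
dL = 1.020000e-05 * 40.8090 * 192.6450 = 0.080189 m
L_final = 40.889189 m

dL = 0.080189 m


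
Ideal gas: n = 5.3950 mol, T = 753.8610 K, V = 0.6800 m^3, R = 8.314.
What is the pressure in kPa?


P = nRT/V = 5.3950 * 8.314 * 753.8610 / 0.6800
= 33813.7039 / 0.6800 = 49726.0352 Pa = 49.7260 kPa

49.7260 kPa


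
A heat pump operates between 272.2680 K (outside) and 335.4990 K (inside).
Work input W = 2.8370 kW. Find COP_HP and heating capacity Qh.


COP = 335.4990 / 63.2310 = 5.3059
Qh = 5.3059 * 2.8370 = 15.0529 kW

COP = 5.3059, Qh = 15.0529 kW


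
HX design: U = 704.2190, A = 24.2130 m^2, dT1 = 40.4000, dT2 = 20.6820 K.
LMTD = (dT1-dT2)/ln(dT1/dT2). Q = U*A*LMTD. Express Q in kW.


LMTD = 29.4489 K
Q = 704.2190 * 24.2130 * 29.4489 = 502141.1257 W = 502.1411 kW

502.1411 kW


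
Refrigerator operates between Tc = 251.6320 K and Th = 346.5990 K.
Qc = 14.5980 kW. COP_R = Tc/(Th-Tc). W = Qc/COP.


COP = 251.6320 / 94.9670 = 2.6497
W = 14.5980 / 2.6497 = 5.5093 kW

COP = 2.6497, W = 5.5093 kW


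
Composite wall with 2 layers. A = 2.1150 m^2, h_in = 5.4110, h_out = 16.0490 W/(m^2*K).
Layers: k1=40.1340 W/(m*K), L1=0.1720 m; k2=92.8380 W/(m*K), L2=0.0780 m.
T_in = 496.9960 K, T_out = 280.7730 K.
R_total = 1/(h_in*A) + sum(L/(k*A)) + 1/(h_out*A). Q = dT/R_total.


R_conv_in = 1/(5.4110*2.1150) = 0.0874
R_1 = 0.1720/(40.1340*2.1150) = 0.0020
R_2 = 0.0780/(92.8380*2.1150) = 0.0004
R_conv_out = 1/(16.0490*2.1150) = 0.0295
R_total = 0.1193 K/W
Q = 216.2230 / 0.1193 = 1812.9754 W

R_total = 0.1193 K/W, Q = 1812.9754 W


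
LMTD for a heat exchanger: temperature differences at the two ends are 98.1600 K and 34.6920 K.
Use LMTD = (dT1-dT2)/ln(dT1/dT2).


dT1/dT2 = 2.8295
ln(dT1/dT2) = 1.0401
LMTD = 63.4680 / 1.0401 = 61.0217 K

61.0217 K


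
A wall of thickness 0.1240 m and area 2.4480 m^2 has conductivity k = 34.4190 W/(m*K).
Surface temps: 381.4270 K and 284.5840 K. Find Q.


dT = 96.8430 K
Q = 34.4190 * 2.4480 * 96.8430 / 0.1240 = 65804.5936 W

65804.5936 W


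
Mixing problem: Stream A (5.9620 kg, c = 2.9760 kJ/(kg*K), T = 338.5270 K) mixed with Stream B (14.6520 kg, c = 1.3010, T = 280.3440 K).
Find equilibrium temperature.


num = 11350.4427
den = 36.8052
Tf = 308.3927 K

308.3927 K


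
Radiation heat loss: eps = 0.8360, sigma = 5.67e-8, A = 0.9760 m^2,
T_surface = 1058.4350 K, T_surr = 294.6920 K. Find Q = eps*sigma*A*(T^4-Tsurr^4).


T^4 = 1.2550e+12
Tsurr^4 = 7.5418e+09
Q = 0.8360 * 5.67e-8 * 0.9760 * 1.2475e+12 = 57713.6165 W

57713.6165 W


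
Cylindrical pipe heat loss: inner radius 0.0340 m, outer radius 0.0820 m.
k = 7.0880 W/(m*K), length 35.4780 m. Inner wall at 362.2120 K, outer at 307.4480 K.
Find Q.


dT = 54.7640 K
ln(ro/ri) = 0.8804
Q = 2*pi*7.0880*35.4780*54.7640 / 0.8804 = 98287.4792 W

98287.4792 W


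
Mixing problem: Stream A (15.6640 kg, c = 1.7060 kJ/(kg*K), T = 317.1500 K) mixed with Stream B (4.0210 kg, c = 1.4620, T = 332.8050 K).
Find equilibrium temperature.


num = 10431.5924
den = 32.6015
Tf = 319.9729 K

319.9729 K


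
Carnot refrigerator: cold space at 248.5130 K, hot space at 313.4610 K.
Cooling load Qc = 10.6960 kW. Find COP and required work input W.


COP = 248.5130 / 64.9480 = 3.8263
W = 10.6960 / 3.8263 = 2.7954 kW

COP = 3.8263, W = 2.7954 kW


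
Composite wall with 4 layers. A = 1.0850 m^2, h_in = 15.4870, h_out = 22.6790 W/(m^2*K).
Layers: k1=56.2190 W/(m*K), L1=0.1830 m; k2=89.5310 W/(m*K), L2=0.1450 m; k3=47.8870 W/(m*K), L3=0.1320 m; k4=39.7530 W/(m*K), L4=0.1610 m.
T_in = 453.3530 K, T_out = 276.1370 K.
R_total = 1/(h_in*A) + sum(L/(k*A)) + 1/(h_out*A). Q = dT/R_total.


R_conv_in = 1/(15.4870*1.0850) = 0.0595
R_1 = 0.1830/(56.2190*1.0850) = 0.0030
R_2 = 0.1450/(89.5310*1.0850) = 0.0015
R_3 = 0.1320/(47.8870*1.0850) = 0.0025
R_4 = 0.1610/(39.7530*1.0850) = 0.0037
R_conv_out = 1/(22.6790*1.0850) = 0.0406
R_total = 0.1109 K/W
Q = 177.2160 / 0.1109 = 1597.7330 W

R_total = 0.1109 K/W, Q = 1597.7330 W


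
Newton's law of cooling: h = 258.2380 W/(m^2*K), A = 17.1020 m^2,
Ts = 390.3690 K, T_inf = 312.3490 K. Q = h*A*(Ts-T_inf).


dT = 78.0200 K
Q = 258.2380 * 17.1020 * 78.0200 = 344566.4573 W

344566.4573 W


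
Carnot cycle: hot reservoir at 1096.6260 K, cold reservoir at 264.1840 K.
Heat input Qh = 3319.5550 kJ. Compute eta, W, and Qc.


eta = 1 - 264.1840/1096.6260 = 0.7591
W = 0.7591 * 3319.5550 = 2519.8536 kJ
Qc = 3319.5550 - 2519.8536 = 799.7014 kJ

eta = 75.9094%, W = 2519.8536 kJ, Qc = 799.7014 kJ


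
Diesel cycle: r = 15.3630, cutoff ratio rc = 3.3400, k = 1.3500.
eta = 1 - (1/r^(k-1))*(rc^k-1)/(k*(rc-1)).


r^(k-1) = 2.6018
rc^k = 5.0940
eta = 0.5019 = 50.1884%

50.1884%


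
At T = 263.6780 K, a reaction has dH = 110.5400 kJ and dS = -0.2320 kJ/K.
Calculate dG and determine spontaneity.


T*dS = 263.6780 * -0.2320 = -61.1733 kJ
dG = 110.5400 + 61.1733 = 171.7133 kJ (non-spontaneous)

dG = 171.7133 kJ, non-spontaneous


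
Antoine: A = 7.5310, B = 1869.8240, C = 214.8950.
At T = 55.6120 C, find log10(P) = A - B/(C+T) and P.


C+T = 270.5070
B/(C+T) = 6.9123
log10(P) = 7.5310 - 6.9123 = 0.6187
P = 10^0.6187 = 4.1563 mmHg

4.1563 mmHg


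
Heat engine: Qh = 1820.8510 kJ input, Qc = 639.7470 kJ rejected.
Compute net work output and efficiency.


W = 1820.8510 - 639.7470 = 1181.1040 kJ
eta = 1181.1040 / 1820.8510 = 0.6487 = 64.8655%

W = 1181.1040 kJ, eta = 64.8655%


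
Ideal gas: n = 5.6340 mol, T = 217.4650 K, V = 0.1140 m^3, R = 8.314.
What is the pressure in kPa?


P = nRT/V = 5.6340 * 8.314 * 217.4650 / 0.1140
= 10186.2946 / 0.1140 = 89353.4613 Pa = 89.3535 kPa

89.3535 kPa


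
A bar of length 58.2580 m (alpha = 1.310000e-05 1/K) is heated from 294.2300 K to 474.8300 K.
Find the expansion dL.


dT = 180.6000 K
dL = 1.310000e-05 * 58.2580 * 180.6000 = 0.137830 m
L_final = 58.395830 m

dL = 0.137830 m


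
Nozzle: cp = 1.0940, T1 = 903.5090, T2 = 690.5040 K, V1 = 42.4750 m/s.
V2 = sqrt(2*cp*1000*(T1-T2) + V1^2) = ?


dT = 213.0050 K
2*cp*1000*dT = 466054.9400
V1^2 = 1804.1256
V2 = sqrt(467859.0656) = 684.0022 m/s

684.0022 m/s


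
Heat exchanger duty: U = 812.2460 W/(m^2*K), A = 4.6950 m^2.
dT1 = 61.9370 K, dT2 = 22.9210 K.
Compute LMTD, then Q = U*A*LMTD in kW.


LMTD = 39.2490 K
Q = 812.2460 * 4.6950 * 39.2490 = 149675.7624 W = 149.6758 kW

149.6758 kW


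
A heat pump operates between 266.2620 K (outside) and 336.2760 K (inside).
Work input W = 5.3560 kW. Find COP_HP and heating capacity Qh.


COP = 336.2760 / 70.0140 = 4.8030
Qh = 4.8030 * 5.3560 = 25.7248 kW

COP = 4.8030, Qh = 25.7248 kW


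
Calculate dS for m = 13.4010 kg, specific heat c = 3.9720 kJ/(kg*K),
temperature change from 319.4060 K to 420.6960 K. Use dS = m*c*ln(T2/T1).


T2/T1 = 1.3171
ln(T2/T1) = 0.2754
dS = 13.4010 * 3.9720 * 0.2754 = 14.6617 kJ/K

14.6617 kJ/K


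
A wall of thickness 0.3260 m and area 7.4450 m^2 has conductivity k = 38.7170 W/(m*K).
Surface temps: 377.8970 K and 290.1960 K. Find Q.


dT = 87.7010 K
Q = 38.7170 * 7.4450 * 87.7010 / 0.3260 = 77544.9189 W

77544.9189 W


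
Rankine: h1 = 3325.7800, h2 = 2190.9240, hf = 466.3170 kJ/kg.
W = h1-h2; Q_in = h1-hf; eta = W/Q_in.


W = 1134.8560 kJ/kg
Q_in = 2859.4630 kJ/kg
eta = 0.3969 = 39.6877%

eta = 39.6877%


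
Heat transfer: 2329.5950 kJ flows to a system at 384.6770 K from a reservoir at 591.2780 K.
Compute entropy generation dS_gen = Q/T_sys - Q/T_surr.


dS_sys = 2329.5950/384.6770 = 6.0560 kJ/K
dS_surr = -2329.5950/591.2780 = -3.9399 kJ/K
dS_gen = 6.0560 - 3.9399 = 2.1160 kJ/K (irreversible)

dS_gen = 2.1160 kJ/K, irreversible


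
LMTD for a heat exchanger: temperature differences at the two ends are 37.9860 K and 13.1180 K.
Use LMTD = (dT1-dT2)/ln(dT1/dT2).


dT1/dT2 = 2.8957
ln(dT1/dT2) = 1.0632
LMTD = 24.8680 / 1.0632 = 23.3891 K

23.3891 K


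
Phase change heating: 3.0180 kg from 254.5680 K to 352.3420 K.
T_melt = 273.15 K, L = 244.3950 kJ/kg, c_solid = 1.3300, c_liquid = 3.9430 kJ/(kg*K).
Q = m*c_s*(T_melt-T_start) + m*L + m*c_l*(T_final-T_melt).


Q1 (sensible, solid) = 3.0180 * 1.3300 * 18.5820 = 74.5870 kJ
Q2 (latent) = 3.0180 * 244.3950 = 737.5841 kJ
Q3 (sensible, liquid) = 3.0180 * 3.9430 * 79.1920 = 942.3827 kJ
Q_total = 1754.5539 kJ

1754.5539 kJ


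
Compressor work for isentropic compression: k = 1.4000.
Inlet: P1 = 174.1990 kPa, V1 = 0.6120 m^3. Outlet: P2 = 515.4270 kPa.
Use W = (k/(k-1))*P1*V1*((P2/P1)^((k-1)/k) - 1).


(k-1)/k = 0.2857
(P2/P1)^exp = 1.3633
W = 3.5000 * 174.1990 * 0.6120 * (1.3633 - 1) = 135.5769 kJ

135.5769 kJ


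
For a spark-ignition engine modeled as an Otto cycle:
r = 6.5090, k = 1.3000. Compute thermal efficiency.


r^(k-1) = 1.7541
eta = 1 - 1/1.7541 = 0.4299 = 42.9907%

42.9907%


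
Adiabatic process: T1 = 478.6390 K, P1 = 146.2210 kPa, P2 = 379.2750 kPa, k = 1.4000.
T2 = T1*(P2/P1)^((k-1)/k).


(k-1)/k = 0.2857
(P2/P1)^exp = 1.3130
T2 = 478.6390 * 1.3130 = 628.4604 K

628.4604 K


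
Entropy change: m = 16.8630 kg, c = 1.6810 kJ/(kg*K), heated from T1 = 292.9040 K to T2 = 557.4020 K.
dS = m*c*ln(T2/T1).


T2/T1 = 1.9030
ln(T2/T1) = 0.6434
dS = 16.8630 * 1.6810 * 0.6434 = 18.2395 kJ/K

18.2395 kJ/K


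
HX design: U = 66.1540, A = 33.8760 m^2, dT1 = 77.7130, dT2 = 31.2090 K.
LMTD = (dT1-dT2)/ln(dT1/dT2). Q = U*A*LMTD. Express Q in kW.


LMTD = 50.9736 K
Q = 66.1540 * 33.8760 * 50.9736 = 114233.4342 W = 114.2334 kW

114.2334 kW


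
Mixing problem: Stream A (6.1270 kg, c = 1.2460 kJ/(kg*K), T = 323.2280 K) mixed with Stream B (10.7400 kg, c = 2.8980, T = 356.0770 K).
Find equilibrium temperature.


num = 13550.3265
den = 38.7588
Tf = 349.6068 K

349.6068 K


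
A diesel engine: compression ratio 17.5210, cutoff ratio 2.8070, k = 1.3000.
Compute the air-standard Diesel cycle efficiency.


r^(k-1) = 2.3608
rc^k = 3.8257
eta = 0.4905 = 49.0478%

49.0478%


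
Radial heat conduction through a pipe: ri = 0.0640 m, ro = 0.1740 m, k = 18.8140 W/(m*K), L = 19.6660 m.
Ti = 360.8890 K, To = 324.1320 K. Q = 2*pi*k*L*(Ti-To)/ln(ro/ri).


dT = 36.7570 K
ln(ro/ri) = 1.0002
Q = 2*pi*18.8140*19.6660*36.7570 / 1.0002 = 85436.2770 W

85436.2770 W


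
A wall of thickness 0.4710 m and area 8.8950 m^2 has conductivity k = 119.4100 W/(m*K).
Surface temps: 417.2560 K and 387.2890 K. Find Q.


dT = 29.9670 K
Q = 119.4100 * 8.8950 * 29.9670 / 0.4710 = 67578.5722 W

67578.5722 W


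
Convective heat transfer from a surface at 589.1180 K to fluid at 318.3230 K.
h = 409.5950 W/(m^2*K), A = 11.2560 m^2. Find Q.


dT = 270.7950 K
Q = 409.5950 * 11.2560 * 270.7950 = 1248473.6254 W

1248473.6254 W


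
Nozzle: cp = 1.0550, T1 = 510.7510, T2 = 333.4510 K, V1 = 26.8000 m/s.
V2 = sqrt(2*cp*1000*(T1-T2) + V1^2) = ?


dT = 177.3000 K
2*cp*1000*dT = 374103.0000
V1^2 = 718.2400
V2 = sqrt(374821.2400) = 612.2265 m/s

612.2265 m/s


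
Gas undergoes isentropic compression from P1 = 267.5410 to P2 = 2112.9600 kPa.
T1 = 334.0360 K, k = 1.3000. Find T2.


(k-1)/k = 0.2308
(P2/P1)^exp = 1.6111
T2 = 334.0360 * 1.6111 = 538.1569 K

538.1569 K


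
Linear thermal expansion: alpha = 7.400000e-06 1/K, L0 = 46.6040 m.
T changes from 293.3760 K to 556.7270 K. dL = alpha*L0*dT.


dT = 263.3510 K
dL = 7.400000e-06 * 46.6040 * 263.3510 = 0.090822 m
L_final = 46.694822 m

dL = 0.090822 m


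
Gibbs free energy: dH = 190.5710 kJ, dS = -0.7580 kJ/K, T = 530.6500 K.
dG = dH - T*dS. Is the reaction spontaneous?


T*dS = 530.6500 * -0.7580 = -402.2327 kJ
dG = 190.5710 + 402.2327 = 592.8037 kJ (non-spontaneous)

dG = 592.8037 kJ, non-spontaneous


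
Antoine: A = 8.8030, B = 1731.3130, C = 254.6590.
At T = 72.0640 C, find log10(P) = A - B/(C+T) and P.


C+T = 326.7230
B/(C+T) = 5.2990
log10(P) = 8.8030 - 5.2990 = 3.5040
P = 10^3.5040 = 3191.3619 mmHg

3191.3619 mmHg


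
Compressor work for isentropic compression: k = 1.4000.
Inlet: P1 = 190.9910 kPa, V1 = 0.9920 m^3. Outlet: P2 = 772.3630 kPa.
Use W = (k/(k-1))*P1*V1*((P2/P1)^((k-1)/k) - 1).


(k-1)/k = 0.2857
(P2/P1)^exp = 1.4906
W = 3.5000 * 190.9910 * 0.9920 * (1.4906 - 1) = 325.3561 kJ

325.3561 kJ
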